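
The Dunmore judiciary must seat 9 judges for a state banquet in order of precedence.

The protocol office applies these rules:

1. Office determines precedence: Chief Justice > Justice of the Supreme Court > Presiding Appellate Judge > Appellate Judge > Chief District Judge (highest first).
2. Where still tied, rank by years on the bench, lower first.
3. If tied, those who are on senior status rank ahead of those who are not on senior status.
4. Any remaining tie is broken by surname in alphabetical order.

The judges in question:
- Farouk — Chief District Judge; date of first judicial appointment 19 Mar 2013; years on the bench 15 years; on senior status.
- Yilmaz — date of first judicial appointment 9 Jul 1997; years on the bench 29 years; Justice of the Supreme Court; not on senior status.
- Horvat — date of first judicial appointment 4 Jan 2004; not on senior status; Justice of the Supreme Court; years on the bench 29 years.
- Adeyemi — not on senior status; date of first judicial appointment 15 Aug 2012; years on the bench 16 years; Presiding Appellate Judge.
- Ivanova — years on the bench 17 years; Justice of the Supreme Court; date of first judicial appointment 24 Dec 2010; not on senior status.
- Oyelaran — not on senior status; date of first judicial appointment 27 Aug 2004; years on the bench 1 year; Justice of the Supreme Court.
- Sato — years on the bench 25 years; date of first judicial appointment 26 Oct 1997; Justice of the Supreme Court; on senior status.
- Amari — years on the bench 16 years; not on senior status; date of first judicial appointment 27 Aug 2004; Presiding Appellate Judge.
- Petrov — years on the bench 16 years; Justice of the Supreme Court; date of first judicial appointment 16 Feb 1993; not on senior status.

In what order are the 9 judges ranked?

By office: Oyelaran, Petrov, Ivanova, Sato, Horvat and Yilmaz (Justice of the Supreme Court); then Adeyemi and Amari (Presiding Appellate Judge); then Farouk (Chief District Judge).
Among Oyelaran, Petrov, Ivanova, Sato, Horvat and Yilmaz, by years on the bench (lower first): Oyelaran (1 year) before Petrov (16 years) before Ivanova (17 years) before Sato (25 years) before Horvat and Yilmaz (29 years).
Horvat and Yilmaz are each not on senior status, so the next rule applies.
Among Horvat and Yilmaz, alphabetically by surname: Horvat before Yilmaz.
Adeyemi and Amari both have years on the bench 16 years, so the next rule applies.
Adeyemi and Amari are each not on senior status, so the next rule applies.
Among Adeyemi and Amari, alphabetically by surname: Adeyemi before Amari.
Full order: Oyelaran, Petrov, Ivanova, Sato, Horvat, Yilmaz, Adeyemi, Amari, Farouk.

Oyelaran, Petrov, Ivanova, Sato, Horvat, Yilmaz, Adeyemi, Amari, Farouk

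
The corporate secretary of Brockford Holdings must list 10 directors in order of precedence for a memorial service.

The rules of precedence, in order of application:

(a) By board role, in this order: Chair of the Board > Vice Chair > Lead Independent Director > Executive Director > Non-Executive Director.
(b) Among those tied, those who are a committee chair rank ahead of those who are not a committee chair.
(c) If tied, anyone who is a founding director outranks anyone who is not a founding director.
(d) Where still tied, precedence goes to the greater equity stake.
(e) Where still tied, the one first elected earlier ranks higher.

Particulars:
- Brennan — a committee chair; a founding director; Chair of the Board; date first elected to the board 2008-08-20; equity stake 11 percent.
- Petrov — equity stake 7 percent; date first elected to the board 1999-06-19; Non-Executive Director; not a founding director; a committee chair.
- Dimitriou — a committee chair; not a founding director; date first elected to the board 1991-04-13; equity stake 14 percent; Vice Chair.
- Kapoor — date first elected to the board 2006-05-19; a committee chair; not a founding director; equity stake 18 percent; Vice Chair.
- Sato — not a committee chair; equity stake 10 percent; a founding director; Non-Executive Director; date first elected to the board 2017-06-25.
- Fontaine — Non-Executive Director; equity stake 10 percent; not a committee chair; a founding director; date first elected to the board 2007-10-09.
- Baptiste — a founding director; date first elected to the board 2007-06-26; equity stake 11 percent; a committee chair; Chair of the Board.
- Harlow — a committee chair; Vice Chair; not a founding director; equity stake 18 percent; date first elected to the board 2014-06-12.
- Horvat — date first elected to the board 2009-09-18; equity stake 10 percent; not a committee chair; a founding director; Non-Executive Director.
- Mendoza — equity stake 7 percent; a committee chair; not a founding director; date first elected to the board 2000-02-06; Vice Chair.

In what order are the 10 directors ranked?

By board role: Baptiste and Brennan (Chair of the Board); then Kapoor, Harlow, Dimitriou and Mendoza (Vice Chair); then Petrov, Fontaine, Horvat and Sato (Non-Executive Director).
Baptiste and Brennan are each a committee chair, so the next rule applies.
Baptiste and Brennan are each a founding director, so the next rule applies.
Baptiste and Brennan both have equity stake 11 percent, so the next rule applies.
Among Baptiste and Brennan, by date first elected to the board (earlier first): Baptiste (2007-06-26) before Brennan (2008-08-20).
Kapoor, Harlow, Dimitriou and Mendoza are each a committee chair, so the next rule applies.
Kapoor, Harlow, Dimitriou and Mendoza are each not a founding director, so the next rule applies.
Among Kapoor, Harlow, Dimitriou and Mendoza, by equity stake (higher first): Kapoor and Harlow (18 percent) before Dimitriou (14 percent) before Mendoza (7 percent).
Among Kapoor and Harlow, by date first elected to the board (earlier first): Kapoor (2006-05-19) before Harlow (2014-06-12).
Among Petrov, Fontaine, Horvat and Sato, a committee chair before not a committee chair: Petrov (a committee chair) before Fontaine, Horvat and Sato (not a committee chair).
Fontaine, Horvat and Sato are each a founding director, so the next rule applies.
Fontaine, Horvat and Sato all have equity stake 10 percent, so the next rule applies.
Among Fontaine, Horvat and Sato, by date first elected to the board (earlier first): Fontaine (2007-10-09) before Horvat (2009-09-18) before Sato (2017-06-25).
Full order: Baptiste, Brennan, Kapoor, Harlow, Dimitriou, Mendoza, Petrov, Fontaine, Horvat, Sato.

Baptiste, Brennan, Kapoor, Harlow, Dimitriou, Mendoza, Petrov, Fontaine, Horvat, Sato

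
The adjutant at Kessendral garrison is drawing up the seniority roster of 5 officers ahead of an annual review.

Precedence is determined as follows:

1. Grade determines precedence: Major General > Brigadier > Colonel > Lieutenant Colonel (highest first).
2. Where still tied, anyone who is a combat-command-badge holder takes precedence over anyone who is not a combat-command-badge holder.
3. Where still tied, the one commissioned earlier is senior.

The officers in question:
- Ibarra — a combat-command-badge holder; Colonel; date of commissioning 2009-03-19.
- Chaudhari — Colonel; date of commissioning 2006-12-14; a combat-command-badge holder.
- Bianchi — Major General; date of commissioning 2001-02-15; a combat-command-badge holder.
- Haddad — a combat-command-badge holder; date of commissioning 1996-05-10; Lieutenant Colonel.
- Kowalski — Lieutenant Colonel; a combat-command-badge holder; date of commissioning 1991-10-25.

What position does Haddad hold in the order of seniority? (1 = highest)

By grade: Bianchi (Major General); then Chaudhari and Ibarra (Colonel); then Kowalski and Haddad (Lieutenant Colonel).
Chaudhari and Ibarra are each a combat-command-badge holder, so the next rule applies.
Among Chaudhari and Ibarra, by date of commissioning (earlier first): Chaudhari (2006-12-14) before Ibarra (2009-03-19).
Kowalski and Haddad are each a combat-command-badge holder, so the next rule applies.
Among Kowalski and Haddad, by date of commissioning (earlier first): Kowalski (1991-10-25) before Haddad (1996-05-10).
Order: Bianchi, Chaudhari, Ibarra, Kowalski, Haddad. So position 5.

5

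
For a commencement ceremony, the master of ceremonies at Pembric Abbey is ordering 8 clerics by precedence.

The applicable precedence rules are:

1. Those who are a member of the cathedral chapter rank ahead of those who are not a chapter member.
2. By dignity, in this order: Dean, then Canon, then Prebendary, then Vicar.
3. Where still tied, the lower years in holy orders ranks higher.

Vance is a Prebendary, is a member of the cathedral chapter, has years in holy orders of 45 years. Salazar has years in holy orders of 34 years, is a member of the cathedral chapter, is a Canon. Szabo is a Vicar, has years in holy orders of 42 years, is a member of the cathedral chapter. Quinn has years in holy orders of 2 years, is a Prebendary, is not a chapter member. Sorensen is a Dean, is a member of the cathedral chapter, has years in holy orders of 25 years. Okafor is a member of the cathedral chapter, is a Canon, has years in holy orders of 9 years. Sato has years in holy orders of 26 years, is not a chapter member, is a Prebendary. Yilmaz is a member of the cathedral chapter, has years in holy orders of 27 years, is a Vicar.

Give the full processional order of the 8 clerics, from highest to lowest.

Sorensen, Okafor, Salazar, Vance, Yilmaz, Szabo, Quinn, Sato

By the first rule: Sorensen, Okafor, Salazar, Vance, Yilmaz and Szabo (each a member of the cathedral chapter); then Quinn and Sato (both not a chapter member).
Among Sorensen, Okafor, Salazar, Vance, Yilmaz and Szabo, by dignity: Sorensen (Dean) before Okafor and Salazar (Canon) before Vance (Prebendary) before Yilmaz and Szabo (Vicar).
Among Okafor and Salazar, by years in holy orders (lower first): Okafor (9 years) before Salazar (34 years).
Among Yilmaz and Szabo, by years in holy orders (lower first): Yilmaz (27 years) before Szabo (42 years).
Quinn and Sato are each Prebendary, so the next rule applies.
Among Quinn and Sato, by years in holy orders (lower first): Quinn (2 years) before Sato (26 years).
Full order: Sorensen, Okafor, Salazar, Vance, Yilmaz, Szabo, Quinn, Sato.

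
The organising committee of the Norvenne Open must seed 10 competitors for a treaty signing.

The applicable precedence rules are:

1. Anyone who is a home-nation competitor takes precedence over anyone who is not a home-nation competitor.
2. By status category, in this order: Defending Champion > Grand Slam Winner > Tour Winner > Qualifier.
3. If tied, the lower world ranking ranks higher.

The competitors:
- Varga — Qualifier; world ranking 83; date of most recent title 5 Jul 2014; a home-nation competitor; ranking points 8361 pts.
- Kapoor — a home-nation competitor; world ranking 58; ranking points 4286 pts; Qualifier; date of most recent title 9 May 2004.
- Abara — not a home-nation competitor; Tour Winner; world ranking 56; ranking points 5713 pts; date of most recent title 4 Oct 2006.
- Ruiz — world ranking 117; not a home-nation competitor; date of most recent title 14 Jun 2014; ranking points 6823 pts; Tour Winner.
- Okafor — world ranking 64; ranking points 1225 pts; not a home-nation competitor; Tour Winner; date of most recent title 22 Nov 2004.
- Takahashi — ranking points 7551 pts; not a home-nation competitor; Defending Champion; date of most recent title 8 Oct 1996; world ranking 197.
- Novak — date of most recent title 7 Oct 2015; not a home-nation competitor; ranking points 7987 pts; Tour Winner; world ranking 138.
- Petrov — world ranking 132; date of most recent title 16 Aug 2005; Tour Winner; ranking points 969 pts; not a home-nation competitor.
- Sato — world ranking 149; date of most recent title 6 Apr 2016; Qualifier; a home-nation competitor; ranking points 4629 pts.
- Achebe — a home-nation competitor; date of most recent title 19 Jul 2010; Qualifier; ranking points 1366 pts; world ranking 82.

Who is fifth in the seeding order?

By the first rule: Kapoor, Achebe, Varga and Sato (each a home-nation competitor); then Takahashi, Abara, Okafor, Ruiz, Petrov and Novak (each not a home-nation competitor).
Kapoor, Achebe, Varga and Sato are each Qualifier, so the next rule applies.
Among Kapoor, Achebe, Varga and Sato, by world ranking (lower first): Kapoor (58) before Achebe (82) before Varga (83) before Sato (149).
Among Takahashi, Abara, Okafor, Ruiz, Petrov and Novak, by status category: Takahashi (Defending Champion) before Abara, Okafor, Ruiz, Petrov and Novak (Tour Winner).
Among Abara, Okafor, Ruiz, Petrov and Novak, by world ranking (lower first): Abara (56) before Okafor (64) before Ruiz (117) before Petrov (132) before Novak (138).
Order: Kapoor, Achebe, Varga, Sato, Takahashi, Abara, Okafor, Ruiz, Petrov, Novak.

Takahashi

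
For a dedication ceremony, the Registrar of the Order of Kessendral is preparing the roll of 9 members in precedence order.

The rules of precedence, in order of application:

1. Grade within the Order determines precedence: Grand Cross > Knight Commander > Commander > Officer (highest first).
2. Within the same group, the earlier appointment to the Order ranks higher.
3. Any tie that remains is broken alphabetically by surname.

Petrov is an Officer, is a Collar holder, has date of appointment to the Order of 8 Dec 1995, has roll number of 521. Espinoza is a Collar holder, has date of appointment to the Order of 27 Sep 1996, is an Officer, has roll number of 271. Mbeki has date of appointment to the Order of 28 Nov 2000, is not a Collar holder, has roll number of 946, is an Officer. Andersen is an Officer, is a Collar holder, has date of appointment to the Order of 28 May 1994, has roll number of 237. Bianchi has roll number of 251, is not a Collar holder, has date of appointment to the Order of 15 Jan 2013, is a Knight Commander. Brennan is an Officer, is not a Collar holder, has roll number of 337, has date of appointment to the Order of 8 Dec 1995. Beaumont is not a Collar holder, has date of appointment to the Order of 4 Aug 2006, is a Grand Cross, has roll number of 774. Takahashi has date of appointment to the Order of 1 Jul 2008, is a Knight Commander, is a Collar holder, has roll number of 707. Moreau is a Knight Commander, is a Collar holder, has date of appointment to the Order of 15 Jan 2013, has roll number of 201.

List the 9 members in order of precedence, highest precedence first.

Beaumont, Takahashi, Bianchi, Moreau, Andersen, Brennan, Petrov, Espinoza, Mbeki

By grade within the Order: Beaumont (Grand Cross); then Takahashi, Bianchi and Moreau (Knight Commander); then Andersen, Brennan, Petrov, Espinoza and Mbeki (Officer).
Among Takahashi, Bianchi and Moreau, by date of appointment to the Order (earlier first): Takahashi (1 Jul 2008) before Bianchi and Moreau (15 Jan 2013).
Among Bianchi and Moreau, alphabetically by surname: Bianchi before Moreau.
Among Andersen, Brennan, Petrov, Espinoza and Mbeki, by date of appointment to the Order (earlier first): Andersen (28 May 1994) before Brennan and Petrov (8 Dec 1995) before Espinoza (27 Sep 1996) before Mbeki (28 Nov 2000).
Among Brennan and Petrov, alphabetically by surname: Brennan before Petrov.
Full order: Beaumont, Takahashi, Bianchi, Moreau, Andersen, Brennan, Petrov, Espinoza, Mbeki.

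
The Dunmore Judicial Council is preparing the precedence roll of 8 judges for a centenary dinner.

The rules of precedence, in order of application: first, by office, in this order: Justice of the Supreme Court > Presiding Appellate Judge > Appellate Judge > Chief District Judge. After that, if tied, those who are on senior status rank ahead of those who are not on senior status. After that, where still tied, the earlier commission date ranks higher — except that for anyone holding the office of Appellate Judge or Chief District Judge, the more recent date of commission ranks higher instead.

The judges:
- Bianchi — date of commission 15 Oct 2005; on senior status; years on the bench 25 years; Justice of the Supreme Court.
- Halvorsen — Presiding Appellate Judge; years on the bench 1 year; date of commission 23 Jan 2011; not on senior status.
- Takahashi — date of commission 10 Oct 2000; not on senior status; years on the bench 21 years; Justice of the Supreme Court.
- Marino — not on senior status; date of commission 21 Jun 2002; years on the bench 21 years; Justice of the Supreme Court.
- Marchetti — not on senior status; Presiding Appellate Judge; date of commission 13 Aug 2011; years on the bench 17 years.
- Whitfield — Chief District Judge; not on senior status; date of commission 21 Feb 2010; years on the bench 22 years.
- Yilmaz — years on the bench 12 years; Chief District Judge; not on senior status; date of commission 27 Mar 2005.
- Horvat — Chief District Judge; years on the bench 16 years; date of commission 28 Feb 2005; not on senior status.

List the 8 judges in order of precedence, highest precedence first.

Bianchi, Takahashi, Marino, Halvorsen, Marchetti, Whitfield, Yilmaz, Horvat

By office: Bianchi, Takahashi and Marino (Justice of the Supreme Court); then Halvorsen and Marchetti (Presiding Appellate Judge); then Whitfield, Yilmaz and Horvat (Chief District Judge).
Among Bianchi, Takahashi and Marino, on senior status before not on senior status: Bianchi (on senior status) before Takahashi and Marino (not on senior status).
Among Takahashi and Marino, by date of commission (earlier first): Takahashi (10 Oct 2000) before Marino (21 Jun 2002).
Halvorsen and Marchetti are each not on senior status, so the next rule applies.
Among Halvorsen and Marchetti, by date of commission (earlier first): Halvorsen (23 Jan 2011) before Marchetti (13 Aug 2011).
Whitfield, Yilmaz and Horvat are each not on senior status, so the next rule applies.
Among Whitfield, Yilmaz and Horvat, by date of commission (later first) (reversed rule for this group): Whitfield (21 Feb 2010) before Yilmaz (27 Mar 2005) before Horvat (28 Feb 2005).
Full order: Bianchi, Takahashi, Marino, Halvorsen, Marchetti, Whitfield, Yilmaz, Horvat.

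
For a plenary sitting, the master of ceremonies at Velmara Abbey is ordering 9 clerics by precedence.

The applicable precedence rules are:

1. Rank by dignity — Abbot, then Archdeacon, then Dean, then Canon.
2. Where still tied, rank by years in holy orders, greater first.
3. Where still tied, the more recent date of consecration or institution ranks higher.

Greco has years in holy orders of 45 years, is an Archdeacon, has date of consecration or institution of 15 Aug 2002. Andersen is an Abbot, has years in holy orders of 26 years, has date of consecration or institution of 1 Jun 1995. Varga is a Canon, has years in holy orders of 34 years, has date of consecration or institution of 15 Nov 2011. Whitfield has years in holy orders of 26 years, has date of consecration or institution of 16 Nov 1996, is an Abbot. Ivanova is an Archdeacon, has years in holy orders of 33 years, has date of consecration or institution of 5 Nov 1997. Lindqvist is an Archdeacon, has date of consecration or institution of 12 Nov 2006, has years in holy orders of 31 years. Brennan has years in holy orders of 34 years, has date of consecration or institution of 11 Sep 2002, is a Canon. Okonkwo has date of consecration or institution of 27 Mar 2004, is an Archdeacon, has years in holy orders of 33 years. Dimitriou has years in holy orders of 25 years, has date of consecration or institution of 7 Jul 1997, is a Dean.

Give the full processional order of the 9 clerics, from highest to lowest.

By dignity: Whitfield and Andersen (Abbot); then Greco, Okonkwo, Ivanova and Lindqvist (Archdeacon); then Dimitriou (Dean); then Varga and Brennan (Canon).
Whitfield and Andersen both have years in holy orders 26 years, so the next rule applies.
Among Whitfield and Andersen, by date of consecration or institution (later first): Whitfield (16 Nov 1996) before Andersen (1 Jun 1995).
Among Greco, Okonkwo, Ivanova and Lindqvist, by years in holy orders (higher first): Greco (45 years) before Okonkwo and Ivanova (33 years) before Lindqvist (31 years).
Among Okonkwo and Ivanova, by date of consecration or institution (later first): Okonkwo (27 Mar 2004) before Ivanova (5 Nov 1997).
Varga and Brennan both have years in holy orders 34 years, so the next rule applies.
Among Varga and Brennan, by date of consecration or institution (later first): Varga (15 Nov 2011) before Brennan (11 Sep 2002).
Full order: Whitfield, Andersen, Greco, Okonkwo, Ivanova, Lindqvist, Dimitriou, Varga, Brennan.

Whitfield, Andersen, Greco, Okonkwo, Ivanova, Lindqvist, Dimitriou, Varga, Brennan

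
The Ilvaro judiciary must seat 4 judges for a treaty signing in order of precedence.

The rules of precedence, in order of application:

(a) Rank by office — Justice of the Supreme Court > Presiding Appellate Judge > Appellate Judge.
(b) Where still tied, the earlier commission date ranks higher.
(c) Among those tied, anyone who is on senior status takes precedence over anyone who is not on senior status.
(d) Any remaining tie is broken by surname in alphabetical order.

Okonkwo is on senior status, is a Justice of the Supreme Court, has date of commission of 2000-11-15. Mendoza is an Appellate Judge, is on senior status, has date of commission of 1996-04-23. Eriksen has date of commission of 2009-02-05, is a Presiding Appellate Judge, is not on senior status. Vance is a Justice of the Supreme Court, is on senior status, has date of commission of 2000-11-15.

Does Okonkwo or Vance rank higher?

By office: Okonkwo and Vance (Justice of the Supreme Court); then Eriksen (Presiding Appellate Judge); then Mendoza (Appellate Judge).
Okonkwo and Vance both have date of commission 2000-11-15, so the next rule applies.
Okonkwo and Vance are each on senior status, so the next rule applies.
Among Okonkwo and Vance, alphabetically by surname: Okonkwo before Vance.
So Okonkwo takes precedence.

Okonkwo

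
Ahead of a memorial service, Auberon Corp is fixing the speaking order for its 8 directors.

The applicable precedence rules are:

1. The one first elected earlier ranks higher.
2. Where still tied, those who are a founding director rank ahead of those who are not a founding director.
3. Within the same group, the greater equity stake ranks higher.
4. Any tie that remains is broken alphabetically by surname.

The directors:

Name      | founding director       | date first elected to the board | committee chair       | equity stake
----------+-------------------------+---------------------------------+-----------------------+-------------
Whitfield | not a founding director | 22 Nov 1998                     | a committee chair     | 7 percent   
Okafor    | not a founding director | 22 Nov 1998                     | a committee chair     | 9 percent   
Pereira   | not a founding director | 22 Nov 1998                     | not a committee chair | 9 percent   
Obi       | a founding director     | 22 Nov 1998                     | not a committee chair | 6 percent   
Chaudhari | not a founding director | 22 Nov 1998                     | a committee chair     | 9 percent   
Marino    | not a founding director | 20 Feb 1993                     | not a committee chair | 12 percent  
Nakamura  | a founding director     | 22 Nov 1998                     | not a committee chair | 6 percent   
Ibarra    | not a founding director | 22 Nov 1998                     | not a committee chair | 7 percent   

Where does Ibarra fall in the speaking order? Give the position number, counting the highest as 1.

7

By date first elected to the board (earlier first): Marino (20 Feb 1993); then Nakamura, Obi, Chaudhari, Okafor, Pereira, Ibarra and Whitfield (each 22 Nov 1998).
Among Nakamura, Obi, Chaudhari, Okafor, Pereira, Ibarra and Whitfield, a founding director before not a founding director: Nakamura and Obi (a founding director) before Chaudhari, Okafor, Pereira, Ibarra and Whitfield (not a founding director).
Nakamura and Obi both have equity stake 6 percent, so the next rule applies.
Among Nakamura and Obi, alphabetically by surname: Nakamura before Obi.
Among Chaudhari, Okafor, Pereira, Ibarra and Whitfield, by equity stake (higher first): Chaudhari, Okafor and Pereira (9 percent) before Ibarra and Whitfield (7 percent).
Among Chaudhari, Okafor and Pereira, alphabetically by surname: Chaudhari before Okafor before Pereira.
Among Ibarra and Whitfield, alphabetically by surname: Ibarra before Whitfield.
Order: Marino, Nakamura, Obi, Chaudhari, Okafor, Pereira, Ibarra, Whitfield. So position 7.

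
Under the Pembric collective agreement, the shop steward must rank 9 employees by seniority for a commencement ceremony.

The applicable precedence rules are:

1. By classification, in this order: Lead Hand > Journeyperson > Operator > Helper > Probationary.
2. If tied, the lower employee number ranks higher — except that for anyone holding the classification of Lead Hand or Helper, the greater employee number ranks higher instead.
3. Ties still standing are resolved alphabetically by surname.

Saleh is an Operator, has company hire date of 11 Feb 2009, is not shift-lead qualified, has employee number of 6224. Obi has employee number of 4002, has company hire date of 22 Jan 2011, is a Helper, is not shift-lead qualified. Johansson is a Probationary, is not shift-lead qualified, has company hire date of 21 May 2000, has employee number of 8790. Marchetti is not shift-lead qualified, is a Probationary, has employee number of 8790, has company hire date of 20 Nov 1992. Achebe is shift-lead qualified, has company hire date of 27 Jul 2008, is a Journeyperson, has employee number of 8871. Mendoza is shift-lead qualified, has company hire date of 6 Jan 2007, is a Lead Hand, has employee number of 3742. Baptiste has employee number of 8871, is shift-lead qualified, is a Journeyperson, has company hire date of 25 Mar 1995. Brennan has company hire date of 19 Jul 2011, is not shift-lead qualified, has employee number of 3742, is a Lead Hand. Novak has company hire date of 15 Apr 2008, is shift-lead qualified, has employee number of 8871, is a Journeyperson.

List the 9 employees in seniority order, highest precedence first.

By classification: Brennan and Mendoza (Lead Hand); then Achebe, Baptiste and Novak (Journeyperson); then Saleh (Operator); then Obi (Helper); then Johansson and Marchetti (Probationary).
Brennan and Mendoza both have employee number 3742, so the next rule applies.
Among Brennan and Mendoza, alphabetically by surname: Brennan before Mendoza.
Achebe, Baptiste and Novak all have employee number 8871, so the next rule applies.
Among Achebe, Baptiste and Novak, alphabetically by surname: Achebe before Baptiste before Novak.
Johansson and Marchetti both have employee number 8790, so the next rule applies.
Among Johansson and Marchetti, alphabetically by surname: Johansson before Marchetti.
Full order: Brennan, Mendoza, Achebe, Baptiste, Novak, Saleh, Obi, Johansson, Marchetti.

Brennan, Mendoza, Achebe, Baptiste, Novak, Saleh, Obi, Johansson, Marchetti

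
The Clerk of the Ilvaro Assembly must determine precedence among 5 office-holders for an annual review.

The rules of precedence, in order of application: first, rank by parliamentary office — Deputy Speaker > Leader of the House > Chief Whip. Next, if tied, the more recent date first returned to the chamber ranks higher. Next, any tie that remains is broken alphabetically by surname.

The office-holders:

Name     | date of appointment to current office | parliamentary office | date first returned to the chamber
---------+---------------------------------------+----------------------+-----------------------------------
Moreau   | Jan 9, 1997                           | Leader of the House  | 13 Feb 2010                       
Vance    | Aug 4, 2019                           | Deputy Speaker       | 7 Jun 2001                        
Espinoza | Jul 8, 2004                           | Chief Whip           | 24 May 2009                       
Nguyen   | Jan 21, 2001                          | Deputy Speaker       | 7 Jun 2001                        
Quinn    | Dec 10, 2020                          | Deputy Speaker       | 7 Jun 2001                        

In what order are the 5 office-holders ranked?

Nguyen, Quinn, Vance, Moreau, Espinoza

By parliamentary office: Nguyen, Quinn and Vance (Deputy Speaker); then Moreau (Leader of the House); then Espinoza (Chief Whip).
Nguyen, Quinn and Vance all have date first returned to the chamber 7 Jun 2001, so the next rule applies.
Among Nguyen, Quinn and Vance, alphabetically by surname: Nguyen before Quinn before Vance.
Full order: Nguyen, Quinn, Vance, Moreau, Espinoza.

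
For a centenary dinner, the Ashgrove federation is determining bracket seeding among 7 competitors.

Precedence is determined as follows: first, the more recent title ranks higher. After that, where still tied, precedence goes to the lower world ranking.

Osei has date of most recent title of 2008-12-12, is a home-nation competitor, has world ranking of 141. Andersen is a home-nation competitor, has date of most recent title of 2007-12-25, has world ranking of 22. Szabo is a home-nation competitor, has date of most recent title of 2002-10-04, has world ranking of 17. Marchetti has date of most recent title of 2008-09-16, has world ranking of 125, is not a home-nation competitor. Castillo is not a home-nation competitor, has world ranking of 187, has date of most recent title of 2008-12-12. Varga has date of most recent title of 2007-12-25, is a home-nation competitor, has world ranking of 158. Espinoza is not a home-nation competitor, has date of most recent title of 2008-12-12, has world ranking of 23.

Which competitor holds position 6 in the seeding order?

Varga

By date of most recent title (later first): Espinoza, Osei and Castillo (each 2008-12-12); then Marchetti (2008-09-16); then Andersen and Varga (both 2007-12-25); then Szabo (2002-10-04).
Among Espinoza, Osei and Castillo, by world ranking (lower first): Espinoza (23) before Osei (141) before Castillo (187).
Among Andersen and Varga, by world ranking (lower first): Andersen (22) before Varga (158).
Order: Espinoza, Osei, Castillo, Marchetti, Andersen, Varga, Szabo.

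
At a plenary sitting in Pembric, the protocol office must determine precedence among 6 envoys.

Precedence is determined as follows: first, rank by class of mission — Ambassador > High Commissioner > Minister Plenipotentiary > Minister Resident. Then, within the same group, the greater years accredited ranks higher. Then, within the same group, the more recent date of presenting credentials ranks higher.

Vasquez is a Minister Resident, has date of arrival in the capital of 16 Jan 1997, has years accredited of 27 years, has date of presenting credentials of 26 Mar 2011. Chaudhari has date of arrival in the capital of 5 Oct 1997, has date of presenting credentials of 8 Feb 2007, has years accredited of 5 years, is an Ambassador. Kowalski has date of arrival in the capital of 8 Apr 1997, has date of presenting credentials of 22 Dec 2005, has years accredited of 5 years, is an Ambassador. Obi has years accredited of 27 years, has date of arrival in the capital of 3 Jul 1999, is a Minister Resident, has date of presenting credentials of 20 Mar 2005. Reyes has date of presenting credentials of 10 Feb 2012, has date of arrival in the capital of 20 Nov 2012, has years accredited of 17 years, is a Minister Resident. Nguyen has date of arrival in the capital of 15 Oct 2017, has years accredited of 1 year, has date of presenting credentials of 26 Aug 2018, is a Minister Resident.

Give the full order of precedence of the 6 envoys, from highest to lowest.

By class of mission: Chaudhari and Kowalski (Ambassador); then Vasquez, Obi, Reyes and Nguyen (Minister Resident).
Chaudhari and Kowalski both have years accredited 5 years, so the next rule applies.
Among Chaudhari and Kowalski, by date of presenting credentials (later first): Chaudhari (8 Feb 2007) before Kowalski (22 Dec 2005).
Among Vasquez, Obi, Reyes and Nguyen, by years accredited (higher first): Vasquez and Obi (27 years) before Reyes (17 years) before Nguyen (1 year).
Among Vasquez and Obi, by date of presenting credentials (later first): Vasquez (26 Mar 2011) before Obi (20 Mar 2005).
Full order: Chaudhari, Kowalski, Vasquez, Obi, Reyes, Nguyen.

Chaudhari, Kowalski, Vasquez, Obi, Reyes, Nguyen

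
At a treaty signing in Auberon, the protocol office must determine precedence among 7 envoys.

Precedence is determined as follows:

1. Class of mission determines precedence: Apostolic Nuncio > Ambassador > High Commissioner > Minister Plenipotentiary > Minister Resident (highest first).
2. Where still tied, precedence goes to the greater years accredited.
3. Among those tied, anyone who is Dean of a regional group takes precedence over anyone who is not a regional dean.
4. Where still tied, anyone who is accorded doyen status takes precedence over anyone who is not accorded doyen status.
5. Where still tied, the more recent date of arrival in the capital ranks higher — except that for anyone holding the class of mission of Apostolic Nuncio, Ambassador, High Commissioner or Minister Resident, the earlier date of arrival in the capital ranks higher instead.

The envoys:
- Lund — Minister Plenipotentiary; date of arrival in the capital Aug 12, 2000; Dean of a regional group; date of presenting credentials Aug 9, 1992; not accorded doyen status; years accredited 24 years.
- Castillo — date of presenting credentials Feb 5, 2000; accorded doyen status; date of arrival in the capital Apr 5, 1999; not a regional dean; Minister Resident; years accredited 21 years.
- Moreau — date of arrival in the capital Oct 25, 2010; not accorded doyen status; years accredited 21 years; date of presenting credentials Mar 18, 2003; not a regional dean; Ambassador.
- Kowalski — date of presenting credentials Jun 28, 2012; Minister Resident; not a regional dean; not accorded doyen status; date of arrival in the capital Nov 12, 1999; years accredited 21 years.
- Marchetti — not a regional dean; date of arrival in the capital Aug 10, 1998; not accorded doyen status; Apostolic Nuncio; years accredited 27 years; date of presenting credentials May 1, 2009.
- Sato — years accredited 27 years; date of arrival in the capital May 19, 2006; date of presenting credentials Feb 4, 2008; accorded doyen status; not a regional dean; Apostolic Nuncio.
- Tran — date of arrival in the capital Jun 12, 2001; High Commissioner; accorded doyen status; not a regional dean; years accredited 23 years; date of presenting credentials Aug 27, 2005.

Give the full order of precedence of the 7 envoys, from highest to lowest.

Sato, Marchetti, Moreau, Tran, Lund, Castillo, Kowalski

By class of mission: Sato and Marchetti (Apostolic Nuncio); then Moreau (Ambassador); then Tran (High Commissioner); then Lund (Minister Plenipotentiary); then Castillo and Kowalski (Minister Resident).
Sato and Marchetti both have years accredited 27 years, so the next rule applies.
Sato and Marchetti are each not a regional dean, so the next rule applies.
Among Sato and Marchetti, accorded doyen status before not accorded doyen status: Sato (accorded doyen status) before Marchetti (not accorded doyen status).
Castillo and Kowalski both have years accredited 21 years, so the next rule applies.
Castillo and Kowalski are each not a regional dean, so the next rule applies.
Among Castillo and Kowalski, accorded doyen status before not accorded doyen status: Castillo (accorded doyen status) before Kowalski (not accorded doyen status).
Full order: Sato, Marchetti, Moreau, Tran, Lund, Castillo, Kowalski.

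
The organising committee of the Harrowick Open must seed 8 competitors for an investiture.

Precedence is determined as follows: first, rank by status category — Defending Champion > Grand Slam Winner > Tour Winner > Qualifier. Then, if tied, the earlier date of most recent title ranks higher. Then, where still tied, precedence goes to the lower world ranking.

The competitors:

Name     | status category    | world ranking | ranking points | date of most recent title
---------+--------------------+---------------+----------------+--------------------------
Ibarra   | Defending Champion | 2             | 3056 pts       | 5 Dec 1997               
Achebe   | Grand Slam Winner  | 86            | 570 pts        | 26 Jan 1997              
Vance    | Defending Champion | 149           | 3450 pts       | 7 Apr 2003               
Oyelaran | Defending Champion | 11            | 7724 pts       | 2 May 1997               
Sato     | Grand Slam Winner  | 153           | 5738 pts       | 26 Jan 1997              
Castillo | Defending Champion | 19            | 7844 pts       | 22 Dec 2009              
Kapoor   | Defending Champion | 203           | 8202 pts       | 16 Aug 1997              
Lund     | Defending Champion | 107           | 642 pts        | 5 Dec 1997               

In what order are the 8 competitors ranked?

By status category: Oyelaran, Kapoor, Ibarra, Lund, Vance and Castillo (Defending Champion); then Achebe and Sato (Grand Slam Winner).
Among Oyelaran, Kapoor, Ibarra, Lund, Vance and Castillo, by date of most recent title (earlier first): Oyelaran (2 May 1997) before Kapoor (16 Aug 1997) before Ibarra and Lund (5 Dec 1997) before Vance (7 Apr 2003) before Castillo (22 Dec 2009).
Among Ibarra and Lund, by world ranking (lower first): Ibarra (2) before Lund (107).
Achebe and Sato both have date of most recent title 26 Jan 1997, so the next rule applies.
Among Achebe and Sato, by world ranking (lower first): Achebe (86) before Sato (153).
Full order: Oyelaran, Kapoor, Ibarra, Lund, Vance, Castillo, Achebe, Sato.

Oyelaran, Kapoor, Ibarra, Lund, Vance, Castillo, Achebe, Sato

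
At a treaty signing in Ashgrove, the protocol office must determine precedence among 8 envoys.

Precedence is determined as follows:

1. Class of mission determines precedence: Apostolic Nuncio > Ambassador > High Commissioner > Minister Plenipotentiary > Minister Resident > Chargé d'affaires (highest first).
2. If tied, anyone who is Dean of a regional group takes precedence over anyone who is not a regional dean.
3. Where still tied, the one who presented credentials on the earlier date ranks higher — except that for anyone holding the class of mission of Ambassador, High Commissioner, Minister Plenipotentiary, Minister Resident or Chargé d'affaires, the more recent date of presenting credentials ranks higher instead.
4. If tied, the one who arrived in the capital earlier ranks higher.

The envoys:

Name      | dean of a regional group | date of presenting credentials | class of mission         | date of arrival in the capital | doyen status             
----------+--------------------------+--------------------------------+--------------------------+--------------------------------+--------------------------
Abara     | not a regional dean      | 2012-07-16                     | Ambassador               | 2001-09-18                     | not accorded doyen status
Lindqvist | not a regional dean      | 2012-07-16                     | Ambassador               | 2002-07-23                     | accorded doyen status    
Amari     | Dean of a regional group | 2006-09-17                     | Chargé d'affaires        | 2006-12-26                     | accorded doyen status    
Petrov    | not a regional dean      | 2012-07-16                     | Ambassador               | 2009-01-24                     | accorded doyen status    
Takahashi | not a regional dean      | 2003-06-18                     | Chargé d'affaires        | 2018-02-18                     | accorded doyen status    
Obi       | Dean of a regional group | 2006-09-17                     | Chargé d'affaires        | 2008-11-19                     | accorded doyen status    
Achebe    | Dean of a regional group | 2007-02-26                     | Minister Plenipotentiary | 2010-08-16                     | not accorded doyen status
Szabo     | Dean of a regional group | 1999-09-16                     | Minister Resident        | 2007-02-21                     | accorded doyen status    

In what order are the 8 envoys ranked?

By class of mission: Abara, Lindqvist and Petrov (Ambassador); then Achebe (Minister Plenipotentiary); then Szabo (Minister Resident); then Amari, Obi and Takahashi (Chargé d'affaires).
Abara, Lindqvist and Petrov are each not a regional dean, so the next rule applies.
Abara, Lindqvist and Petrov all have date of presenting credentials 2012-07-16, so the next rule applies.
Among Abara, Lindqvist and Petrov, by date of arrival in the capital (earlier first): Abara (2001-09-18) before Lindqvist (2002-07-23) before Petrov (2009-01-24).
Among Amari, Obi and Takahashi, Dean of a regional group before not a regional dean: Amari and Obi (Dean of a regional group) before Takahashi (not a regional dean).
Amari and Obi both have date of presenting credentials 2006-09-17, so the next rule applies.
Among Amari and Obi, by date of arrival in the capital (earlier first): Amari (2006-12-26) before Obi (2008-11-19).
Full order: Abara, Lindqvist, Petrov, Achebe, Szabo, Amari, Obi, Takahashi.

Abara, Lindqvist, Petrov, Achebe, Szabo, Amari, Obi, Takahashi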